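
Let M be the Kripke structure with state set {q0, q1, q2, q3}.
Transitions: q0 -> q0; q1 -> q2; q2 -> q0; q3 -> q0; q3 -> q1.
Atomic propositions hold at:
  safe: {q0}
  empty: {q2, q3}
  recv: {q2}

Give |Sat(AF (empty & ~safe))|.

3

Sat(~safe) = {q1, q2, q3}
Sat(empty & ~safe) = {q2, q3}
AF (empty & ~safe): least fixpoint, start Z0 = {q2, q3}, add states with every successor in Z. Z1 = {q1, q2, q3}; fixed.
Sat(AF (empty & ~safe)) = {q1, q2, q3}
|Sat(AF (empty & ~safe))| = |{q1, q2, q3}| = 3.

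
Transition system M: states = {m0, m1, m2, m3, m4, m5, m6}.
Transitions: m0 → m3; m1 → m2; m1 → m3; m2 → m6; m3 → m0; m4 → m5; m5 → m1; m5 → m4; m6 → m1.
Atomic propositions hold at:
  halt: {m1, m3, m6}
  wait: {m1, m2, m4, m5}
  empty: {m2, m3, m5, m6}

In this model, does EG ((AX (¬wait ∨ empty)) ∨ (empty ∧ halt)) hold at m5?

Sat(¬wait) = {m0, m3, m6}
Sat(¬wait ∨ empty) = {m0, m2, m3, m5, m6}
Sat(AX (¬wait ∨ empty)) = {s : every successor in {m0, m2, m3, m5, m6}} = {m0, m1, m2, m3, m4}
Sat(empty ∧ halt) = {m3, m6}
Sat((AX (¬wait ∨ empty)) ∨ (empty ∧ halt)) = {m0, m1, m2, m3, m4, m6}
EG ((AX (¬wait ∨ empty)) ∨ (empty ∧ halt)): greatest fixpoint, start Z0 = {m0, m1, m2, m3, m4, m6}, keep only states in Sat with some successor in Z. Z1 = {m0, m1, m2, m3, m6}; fixed.
Sat(EG ((AX (¬wait ∨ empty)) ∨ (empty ∧ halt))) = {m0, m1, m2, m3, m6}
m5 ∉ Sat(EG ((AX (¬wait ∨ empty)) ∨ (empty ∧ halt))) = {m0, m1, m2, m3, m6}, so the formula does not hold at m5.

No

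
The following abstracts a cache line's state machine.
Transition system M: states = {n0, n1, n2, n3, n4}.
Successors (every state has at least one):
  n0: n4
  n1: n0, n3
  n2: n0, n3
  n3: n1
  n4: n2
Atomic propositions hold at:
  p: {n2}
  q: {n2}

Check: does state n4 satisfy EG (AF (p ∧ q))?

Yes

Sat(p ∧ q) = {n2}
AF (p ∧ q): least fixpoint, start Z0 = {n2}, add states with every successor in Z. Z1 = {n2, n4}; Z2 = {n0, n2, n4}; fixed.
Sat(AF (p ∧ q)) = {n0, n2, n4}
EG (AF (p ∧ q)): greatest fixpoint, start Z0 = {n0, n2, n4}, keep only states in Sat with some successor in Z. Already a fixed point.
Sat(EG (AF (p ∧ q))) = {n0, n2, n4}
n4 ∈ Sat(EG (AF (p ∧ q))) = {n0, n2, n4}, so the formula holds at n4.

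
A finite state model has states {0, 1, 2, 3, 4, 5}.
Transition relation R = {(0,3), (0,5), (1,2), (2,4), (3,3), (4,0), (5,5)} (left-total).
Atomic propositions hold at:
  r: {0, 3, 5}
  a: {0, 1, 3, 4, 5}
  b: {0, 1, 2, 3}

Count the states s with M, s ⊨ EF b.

5

EF b: least fixpoint, start Z0 = {0, 1, 2, 3}, add states with some successor in Z. Z1 = {0, 1, 2, 3, 4}; fixed.
Sat(EF b) = {0, 1, 2, 3, 4}
|Sat(EF b)| = |{0, 1, 2, 3, 4}| = 5.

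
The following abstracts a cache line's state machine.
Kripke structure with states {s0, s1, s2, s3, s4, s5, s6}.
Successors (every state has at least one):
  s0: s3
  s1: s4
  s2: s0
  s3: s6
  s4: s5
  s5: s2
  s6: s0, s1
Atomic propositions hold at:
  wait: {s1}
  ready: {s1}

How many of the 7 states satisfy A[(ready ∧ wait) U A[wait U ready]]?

Sat(ready ∧ wait) = {s1}
A[wait U ready]: least fixpoint, start Z0 = Sat(ready) = {s1}, add states in Sat(wait) with every successor in Z. Already a fixed point.
Sat(A[wait U ready]) = {s1}
A[(ready ∧ wait) U A[wait U ready]]: least fixpoint, start Z0 = Sat(A[wait U ready]) = {s1}, add states in Sat(ready ∧ wait) with every successor in Z. Already a fixed point.
Sat(A[(ready ∧ wait) U A[wait U ready]]) = {s1}
|Sat(A[(ready ∧ wait) U A[wait U ready]])| = |{s1}| = 1.

1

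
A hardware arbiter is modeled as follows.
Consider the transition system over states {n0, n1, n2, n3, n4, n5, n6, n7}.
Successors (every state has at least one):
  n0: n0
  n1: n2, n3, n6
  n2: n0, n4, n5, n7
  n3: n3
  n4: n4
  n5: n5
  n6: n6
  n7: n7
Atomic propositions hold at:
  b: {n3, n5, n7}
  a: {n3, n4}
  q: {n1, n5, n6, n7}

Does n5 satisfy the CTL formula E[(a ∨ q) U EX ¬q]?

Sat(a ∨ q) = {n1, n3, n4, n5, n6, n7}
Sat(¬q) = {n0, n2, n3, n4}
Sat(EX ¬q) = {s : some successor in {n0, n2, n3, n4}} = {n0, n1, n2, n3, n4}
E[(a ∨ q) U EX ¬q]: least fixpoint, start Z0 = Sat(EX ¬q) = {n0, n1, n2, n3, n4}, add states in Sat(a ∨ q) with some successor in Z. Already a fixed point.
Sat(E[(a ∨ q) U EX ¬q]) = {n0, n1, n2, n3, n4}
n5 ∉ Sat(E[(a ∨ q) U EX ¬q]) = {n0, n1, n2, n3, n4}, so the formula does not hold at n5.

No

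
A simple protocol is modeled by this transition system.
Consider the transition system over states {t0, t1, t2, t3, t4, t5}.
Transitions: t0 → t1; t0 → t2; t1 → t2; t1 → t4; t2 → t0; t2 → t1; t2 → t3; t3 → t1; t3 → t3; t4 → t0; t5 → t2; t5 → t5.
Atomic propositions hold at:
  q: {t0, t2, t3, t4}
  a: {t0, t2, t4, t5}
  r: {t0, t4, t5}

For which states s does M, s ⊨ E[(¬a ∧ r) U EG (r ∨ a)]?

Sat(¬a) = {t1, t3}
Sat(¬a ∧ r) = ∅
Sat(r ∨ a) = {t0, t2, t4, t5}
EG (r ∨ a): greatest fixpoint, start Z0 = {t0, t2, t4, t5}, keep only states in Sat with some successor in Z. Already a fixed point.
Sat(EG (r ∨ a)) = {t0, t2, t4, t5}
E[(¬a ∧ r) U EG (r ∨ a)]: least fixpoint, start Z0 = Sat(EG (r ∨ a)) = {t0, t2, t4, t5}, add states in Sat(¬a ∧ r) with some successor in Z. Already a fixed point.
Sat(E[(¬a ∧ r) U EG (r ∨ a)]) = {t0, t2, t4, t5}

{t0, t2, t4, t5}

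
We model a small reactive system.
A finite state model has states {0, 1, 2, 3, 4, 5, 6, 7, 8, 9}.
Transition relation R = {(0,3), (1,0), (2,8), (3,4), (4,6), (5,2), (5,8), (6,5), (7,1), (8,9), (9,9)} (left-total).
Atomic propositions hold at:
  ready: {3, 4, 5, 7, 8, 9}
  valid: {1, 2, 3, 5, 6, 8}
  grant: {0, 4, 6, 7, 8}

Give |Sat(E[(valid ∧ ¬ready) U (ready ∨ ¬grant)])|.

9

Sat(¬ready) = {0, 1, 2, 6}
Sat(valid ∧ ¬ready) = {1, 2, 6}
Sat(¬grant) = {1, 2, 3, 5, 9}
Sat(ready ∨ ¬grant) = {1, 2, 3, 4, 5, 7, 8, 9}
E[(valid ∧ ¬ready) U (ready ∨ ¬grant)]: least fixpoint, start Z0 = Sat((ready ∨ ¬grant)) = {1, 2, 3, 4, 5, 7, 8, 9}, add states in Sat(valid ∧ ¬ready) with some successor in Z. Z1 = {1, 2, 3, 4, 5, 6, 7, 8, 9}; fixed.
Sat(E[(valid ∧ ¬ready) U (ready ∨ ¬grant)]) = {1, 2, 3, 4, 5, 6, 7, 8, 9}
|Sat(E[(valid ∧ ¬ready) U (ready ∨ ¬grant)])| = |{1, 2, 3, 4, 5, 6, 7, 8, 9}| = 9.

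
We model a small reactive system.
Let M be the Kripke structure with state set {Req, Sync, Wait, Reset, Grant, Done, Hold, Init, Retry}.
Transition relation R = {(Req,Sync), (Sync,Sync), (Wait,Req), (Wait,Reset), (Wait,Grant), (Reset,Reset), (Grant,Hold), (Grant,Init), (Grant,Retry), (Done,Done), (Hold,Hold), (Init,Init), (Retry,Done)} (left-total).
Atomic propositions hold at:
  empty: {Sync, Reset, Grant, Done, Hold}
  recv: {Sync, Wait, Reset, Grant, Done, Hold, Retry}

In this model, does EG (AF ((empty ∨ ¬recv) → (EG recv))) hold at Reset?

Yes

Sat(¬recv) = {Req, Init}
Sat(empty ∨ ¬recv) = {Req, Sync, Reset, Grant, Done, Hold, Init}
EG recv: greatest fixpoint, start Z0 = {Sync, Wait, Reset, Grant, Done, Hold, Retry}, keep only states in Sat with some successor in Z. Already a fixed point.
Sat(EG recv) = {Sync, Wait, Reset, Grant, Done, Hold, Retry}
Sat((empty ∨ ¬recv) → (EG recv)) = {Sync, Wait, Reset, Grant, Done, Hold, Retry}
AF ((empty ∨ ¬recv) → (EG recv)): least fixpoint, start Z0 = {Sync, Wait, Reset, Grant, Done, Hold, Retry}, add states with every successor in Z. Z1 = {Req, Sync, Wait, Reset, Grant, Done, Hold, Retry}; fixed.
Sat(AF ((empty ∨ ¬recv) → (EG recv))) = {Req, Sync, Wait, Reset, Grant, Done, Hold, Retry}
EG (AF ((empty ∨ ¬recv) → (EG recv))): greatest fixpoint, start Z0 = {Req, Sync, Wait, Reset, Grant, Done, Hold, Retry}, keep only states in Sat with some successor in Z. Already a fixed point.
Sat(EG (AF ((empty ∨ ¬recv) → (EG recv)))) = {Req, Sync, Wait, Reset, Grant, Done, Hold, Retry}
Reset ∈ Sat(EG (AF ((empty ∨ ¬recv) → (EG recv)))) = {Req, Sync, Wait, Reset, Grant, Done, Hold, Retry}, so the formula holds at Reset.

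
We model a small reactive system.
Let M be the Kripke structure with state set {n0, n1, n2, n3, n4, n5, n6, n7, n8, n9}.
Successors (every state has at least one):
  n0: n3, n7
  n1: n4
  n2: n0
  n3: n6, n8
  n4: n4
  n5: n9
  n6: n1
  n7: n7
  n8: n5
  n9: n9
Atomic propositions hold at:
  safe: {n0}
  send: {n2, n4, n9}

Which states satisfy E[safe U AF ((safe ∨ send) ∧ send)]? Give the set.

Sat(safe ∨ send) = {n0, n2, n4, n9}
Sat((safe ∨ send) ∧ send) = {n2, n4, n9}
AF ((safe ∨ send) ∧ send): least fixpoint, start Z0 = {n2, n4, n9}, add states with every successor in Z. Z1 = {n1, n2, n4, n5, n9}; Z2 = {n1, n2, n4, n5, n6, n8, n9}; Z3 = {n1, n2, n3, n4, n5, n6, n8, n9}; fixed.
Sat(AF ((safe ∨ send) ∧ send)) = {n1, n2, n3, n4, n5, n6, n8, n9}
E[safe U AF ((safe ∨ send) ∧ send)]: least fixpoint, start Z0 = Sat(AF ((safe ∨ send) ∧ send)) = {n1, n2, n3, n4, n5, n6, n8, n9}, add states in Sat(safe) with some successor in Z. Z1 = {n0, n1, n2, n3, n4, n5, n6, n8, n9}; fixed.
Sat(E[safe U AF ((safe ∨ send) ∧ send)]) = {n0, n1, n2, n3, n4, n5, n6, n8, n9}

{n0, n1, n2, n3, n4, n5, n6, n8, n9}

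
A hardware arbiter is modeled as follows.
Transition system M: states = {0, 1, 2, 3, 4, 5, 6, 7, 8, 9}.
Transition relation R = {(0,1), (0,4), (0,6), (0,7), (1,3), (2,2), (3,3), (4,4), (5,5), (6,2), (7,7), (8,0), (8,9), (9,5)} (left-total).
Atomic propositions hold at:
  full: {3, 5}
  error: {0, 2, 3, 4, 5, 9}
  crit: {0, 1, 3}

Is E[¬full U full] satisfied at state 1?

Sat(¬full) = {0, 1, 2, 4, 6, 7, 8, 9}
E[¬full U full]: least fixpoint, start Z0 = Sat(full) = {3, 5}, add states in Sat(¬full) with some successor in Z. Z1 = {1, 3, 5, 9}; Z2 = {0, 1, 3, 5, 8, 9}; fixed.
Sat(E[¬full U full]) = {0, 1, 3, 5, 8, 9}
1 ∈ Sat(E[¬full U full]) = {0, 1, 3, 5, 8, 9}, so the formula holds at 1.

Yes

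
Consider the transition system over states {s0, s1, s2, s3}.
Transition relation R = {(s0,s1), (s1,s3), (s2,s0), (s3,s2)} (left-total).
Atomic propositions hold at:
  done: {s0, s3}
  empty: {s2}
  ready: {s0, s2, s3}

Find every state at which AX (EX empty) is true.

{s1}

Sat(EX empty) = {s : some successor in {s2}} = {s3}
Sat(AX (EX empty)) = {s : every successor in {s3}} = {s1}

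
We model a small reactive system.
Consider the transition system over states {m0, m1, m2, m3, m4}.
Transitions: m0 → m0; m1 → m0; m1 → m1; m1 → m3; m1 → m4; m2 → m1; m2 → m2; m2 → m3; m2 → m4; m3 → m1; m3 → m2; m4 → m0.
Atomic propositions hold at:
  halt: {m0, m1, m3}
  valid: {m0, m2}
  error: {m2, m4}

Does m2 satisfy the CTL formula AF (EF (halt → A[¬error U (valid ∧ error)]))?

Yes

Sat(¬error) = {m0, m1, m3}
Sat(valid ∧ error) = {m2}
A[¬error U (valid ∧ error)]: least fixpoint, start Z0 = Sat((valid ∧ error)) = {m2}, add states in Sat(¬error) with every successor in Z. Already a fixed point.
Sat(A[¬error U (valid ∧ error)]) = {m2}
Sat(halt → A[¬error U (valid ∧ error)]) = {m2, m4}
EF (halt → A[¬error U (valid ∧ error)]): least fixpoint, start Z0 = {m2, m4}, add states with some successor in Z. Z1 = {m1, m2, m3, m4}; fixed.
Sat(EF (halt → A[¬error U (valid ∧ error)])) = {m1, m2, m3, m4}
AF (EF (halt → A[¬error U (valid ∧ error)])): least fixpoint, start Z0 = {m1, m2, m3, m4}, add states with every successor in Z. Already a fixed point.
Sat(AF (EF (halt → A[¬error U (valid ∧ error)]))) = {m1, m2, m3, m4}
m2 ∈ Sat(AF (EF (halt → A[¬error U (valid ∧ error)]))) = {m1, m2, m3, m4}, so the formula holds at m2.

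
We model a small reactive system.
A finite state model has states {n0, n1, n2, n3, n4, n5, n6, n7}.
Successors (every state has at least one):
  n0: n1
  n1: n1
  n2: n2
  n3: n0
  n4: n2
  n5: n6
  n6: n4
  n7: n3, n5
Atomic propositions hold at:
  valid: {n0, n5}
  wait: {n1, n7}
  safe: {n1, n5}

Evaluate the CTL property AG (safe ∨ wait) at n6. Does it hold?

Sat(safe ∨ wait) = {n1, n5, n7}
AG (safe ∨ wait): greatest fixpoint, start Z0 = {n1, n5, n7}, keep only states in Sat with every successor in Z. Z1 = {n1}; fixed.
Sat(AG (safe ∨ wait)) = {n1}
n6 ∉ Sat(AG (safe ∨ wait)) = {n1}, so the formula does not hold at n6.

No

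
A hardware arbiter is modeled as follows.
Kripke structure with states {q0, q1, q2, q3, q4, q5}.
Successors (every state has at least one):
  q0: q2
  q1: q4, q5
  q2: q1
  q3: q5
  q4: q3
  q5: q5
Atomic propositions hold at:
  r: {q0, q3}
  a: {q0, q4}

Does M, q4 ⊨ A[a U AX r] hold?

Yes

Sat(AX r) = {s : every successor in {q0, q3}} = {q4}
A[a U AX r]: least fixpoint, start Z0 = Sat(AX r) = {q4}, add states in Sat(a) with every successor in Z. Already a fixed point.
Sat(A[a U AX r]) = {q4}
q4 ∈ Sat(A[a U AX r]) = {q4}, so the formula holds at q4.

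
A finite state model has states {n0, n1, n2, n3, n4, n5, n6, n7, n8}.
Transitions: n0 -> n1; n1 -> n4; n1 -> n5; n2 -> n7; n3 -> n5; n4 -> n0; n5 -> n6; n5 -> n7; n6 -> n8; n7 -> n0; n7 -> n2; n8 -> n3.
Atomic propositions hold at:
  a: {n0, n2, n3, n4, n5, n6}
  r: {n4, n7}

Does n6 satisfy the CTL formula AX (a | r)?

Sat(a | r) = {n0, n2, n3, n4, n5, n6, n7}
Sat(AX (a | r)) = {s : every successor in {n0, n2, n3, n4, n5, n6, n7}} = {n1, n2, n3, n4, n5, n7, n8}
n6 ∉ Sat(AX (a | r)) = {n1, n2, n3, n4, n5, n7, n8}, so the formula does not hold at n6.

No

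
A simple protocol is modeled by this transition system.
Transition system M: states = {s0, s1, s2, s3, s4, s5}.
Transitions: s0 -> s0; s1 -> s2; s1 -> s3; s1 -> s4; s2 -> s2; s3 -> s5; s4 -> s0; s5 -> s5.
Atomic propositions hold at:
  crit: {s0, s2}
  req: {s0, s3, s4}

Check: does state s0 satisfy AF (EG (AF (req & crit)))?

Sat(req & crit) = {s0}
AF (req & crit): least fixpoint, start Z0 = {s0}, add states with every successor in Z. Z1 = {s0, s4}; fixed.
Sat(AF (req & crit)) = {s0, s4}
EG (AF (req & crit)): greatest fixpoint, start Z0 = {s0, s4}, keep only states in Sat with some successor in Z. Already a fixed point.
Sat(EG (AF (req & crit))) = {s0, s4}
AF (EG (AF (req & crit))): least fixpoint, start Z0 = {s0, s4}, add states with every successor in Z. Already a fixed point.
Sat(AF (EG (AF (req & crit)))) = {s0, s4}
s0 ∈ Sat(AF (EG (AF (req & crit)))) = {s0, s4}, so the formula holds at s0.

Yes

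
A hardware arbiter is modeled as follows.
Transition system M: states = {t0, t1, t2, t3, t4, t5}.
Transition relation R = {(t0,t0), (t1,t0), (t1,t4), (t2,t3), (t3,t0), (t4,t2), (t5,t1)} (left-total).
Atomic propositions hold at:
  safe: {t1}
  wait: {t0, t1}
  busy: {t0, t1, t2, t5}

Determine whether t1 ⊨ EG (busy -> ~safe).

Sat(~safe) = {t0, t2, t3, t4, t5}
Sat(busy -> ~safe) = {t0, t2, t3, t4, t5}
EG (busy -> ~safe): greatest fixpoint, start Z0 = {t0, t2, t3, t4, t5}, keep only states in Sat with some successor in Z. Z1 = {t0, t2, t3, t4}; fixed.
Sat(EG (busy -> ~safe)) = {t0, t2, t3, t4}
t1 ∉ Sat(EG (busy -> ~safe)) = {t0, t2, t3, t4}, so the formula does not hold at t1.

No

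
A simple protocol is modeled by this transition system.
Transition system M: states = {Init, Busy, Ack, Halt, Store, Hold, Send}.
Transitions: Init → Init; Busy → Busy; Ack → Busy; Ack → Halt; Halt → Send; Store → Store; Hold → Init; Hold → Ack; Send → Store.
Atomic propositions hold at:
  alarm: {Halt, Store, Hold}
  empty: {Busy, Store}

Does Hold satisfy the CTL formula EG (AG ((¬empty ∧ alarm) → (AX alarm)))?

Sat(¬empty) = {Init, Ack, Halt, Hold, Send}
Sat(¬empty ∧ alarm) = {Halt, Hold}
Sat(AX alarm) = {s : every successor in {Halt, Store, Hold}} = {Store, Send}
Sat((¬empty ∧ alarm) → (AX alarm)) = {Init, Busy, Ack, Store, Send}
AG ((¬empty ∧ alarm) → (AX alarm)): greatest fixpoint, start Z0 = {Init, Busy, Ack, Store, Send}, keep only states in Sat with every successor in Z. Z1 = {Init, Busy, Store, Send}; fixed.
Sat(AG ((¬empty ∧ alarm) → (AX alarm))) = {Init, Busy, Store, Send}
EG (AG ((¬empty ∧ alarm) → (AX alarm))): greatest fixpoint, start Z0 = {Init, Busy, Store, Send}, keep only states in Sat with some successor in Z. Already a fixed point.
Sat(EG (AG ((¬empty ∧ alarm) → (AX alarm)))) = {Init, Busy, Store, Send}
Hold ∉ Sat(EG (AG ((¬empty ∧ alarm) → (AX alarm)))) = {Init, Busy, Store, Send}, so the formula does not hold at Hold.

No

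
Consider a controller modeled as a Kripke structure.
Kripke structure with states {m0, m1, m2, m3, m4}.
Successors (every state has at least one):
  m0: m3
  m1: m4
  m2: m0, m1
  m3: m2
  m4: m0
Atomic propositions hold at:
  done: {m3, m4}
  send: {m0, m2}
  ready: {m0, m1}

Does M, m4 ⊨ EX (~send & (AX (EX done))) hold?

Sat(~send) = {m1, m3, m4}
Sat(EX done) = {s : some successor in {m3, m4}} = {m0, m1}
Sat(AX (EX done)) = {s : every successor in {m0, m1}} = {m2, m4}
Sat(~send & (AX (EX done))) = {m4}
Sat(EX (~send & (AX (EX done)))) = {s : some successor in {m4}} = {m1}
m4 ∉ Sat(EX (~send & (AX (EX done)))) = {m1}, so the formula does not hold at m4.

No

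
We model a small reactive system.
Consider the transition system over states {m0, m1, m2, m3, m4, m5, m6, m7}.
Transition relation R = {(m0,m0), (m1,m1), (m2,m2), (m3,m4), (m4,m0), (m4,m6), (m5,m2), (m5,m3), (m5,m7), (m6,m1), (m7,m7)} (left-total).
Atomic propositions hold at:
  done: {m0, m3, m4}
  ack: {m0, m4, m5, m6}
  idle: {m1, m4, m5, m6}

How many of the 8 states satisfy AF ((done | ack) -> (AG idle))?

Sat(done | ack) = {m0, m3, m4, m5, m6}
AG idle: greatest fixpoint, start Z0 = {m1, m4, m5, m6}, keep only states in Sat with every successor in Z. Z1 = {m1, m6}; fixed.
Sat(AG idle) = {m1, m6}
Sat((done | ack) -> (AG idle)) = {m1, m2, m6, m7}
AF ((done | ack) -> (AG idle)): least fixpoint, start Z0 = {m1, m2, m6, m7}, add states with every successor in Z. Already a fixed point.
Sat(AF ((done | ack) -> (AG idle))) = {m1, m2, m6, m7}
|Sat(AF ((done | ack) -> (AG idle)))| = |{m1, m2, m6, m7}| = 4.

4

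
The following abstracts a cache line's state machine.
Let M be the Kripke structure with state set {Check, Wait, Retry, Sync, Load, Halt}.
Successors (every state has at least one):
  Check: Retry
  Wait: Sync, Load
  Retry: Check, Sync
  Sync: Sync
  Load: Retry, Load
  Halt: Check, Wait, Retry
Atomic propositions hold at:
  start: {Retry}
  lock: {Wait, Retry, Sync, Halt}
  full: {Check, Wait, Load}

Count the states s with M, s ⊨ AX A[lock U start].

1

A[lock U start]: least fixpoint, start Z0 = Sat(start) = {Retry}, add states in Sat(lock) with every successor in Z. Already a fixed point.
Sat(A[lock U start]) = {Retry}
Sat(AX A[lock U start]) = {s : every successor in {Retry}} = {Check}
|Sat(AX A[lock U start])| = |{Check}| = 1.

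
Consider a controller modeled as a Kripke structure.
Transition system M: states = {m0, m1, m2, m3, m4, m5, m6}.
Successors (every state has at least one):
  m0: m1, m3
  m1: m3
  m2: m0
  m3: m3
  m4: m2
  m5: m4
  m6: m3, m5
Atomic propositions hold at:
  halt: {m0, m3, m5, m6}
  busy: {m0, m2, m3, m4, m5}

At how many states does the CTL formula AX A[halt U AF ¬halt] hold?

2

Sat(¬halt) = {m1, m2, m4}
AF ¬halt: least fixpoint, start Z0 = {m1, m2, m4}, add states with every successor in Z. Z1 = {m1, m2, m4, m5}; fixed.
Sat(AF ¬halt) = {m1, m2, m4, m5}
A[halt U AF ¬halt]: least fixpoint, start Z0 = Sat(AF ¬halt) = {m1, m2, m4, m5}, add states in Sat(halt) with every successor in Z. Already a fixed point.
Sat(A[halt U AF ¬halt]) = {m1, m2, m4, m5}
Sat(AX A[halt U AF ¬halt]) = {s : every successor in {m1, m2, m4, m5}} = {m4, m5}
|Sat(AX A[halt U AF ¬halt])| = |{m4, m5}| = 2.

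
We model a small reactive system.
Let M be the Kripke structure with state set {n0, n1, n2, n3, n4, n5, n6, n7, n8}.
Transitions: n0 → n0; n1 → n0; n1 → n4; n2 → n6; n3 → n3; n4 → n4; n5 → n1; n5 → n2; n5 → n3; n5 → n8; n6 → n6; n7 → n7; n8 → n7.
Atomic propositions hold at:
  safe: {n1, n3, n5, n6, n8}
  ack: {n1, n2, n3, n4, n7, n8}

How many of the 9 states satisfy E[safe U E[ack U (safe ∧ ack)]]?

Sat(safe ∧ ack) = {n1, n3, n8}
E[ack U (safe ∧ ack)]: least fixpoint, start Z0 = Sat((safe ∧ ack)) = {n1, n3, n8}, add states in Sat(ack) with some successor in Z. Already a fixed point.
Sat(E[ack U (safe ∧ ack)]) = {n1, n3, n8}
E[safe U E[ack U (safe ∧ ack)]]: least fixpoint, start Z0 = Sat(E[ack U (safe ∧ ack)]) = {n1, n3, n8}, add states in Sat(safe) with some successor in Z. Z1 = {n1, n3, n5, n8}; fixed.
Sat(E[safe U E[ack U (safe ∧ ack)]]) = {n1, n3, n5, n8}
|Sat(E[safe U E[ack U (safe ∧ ack)]])| = |{n1, n3, n5, n8}| = 4.

4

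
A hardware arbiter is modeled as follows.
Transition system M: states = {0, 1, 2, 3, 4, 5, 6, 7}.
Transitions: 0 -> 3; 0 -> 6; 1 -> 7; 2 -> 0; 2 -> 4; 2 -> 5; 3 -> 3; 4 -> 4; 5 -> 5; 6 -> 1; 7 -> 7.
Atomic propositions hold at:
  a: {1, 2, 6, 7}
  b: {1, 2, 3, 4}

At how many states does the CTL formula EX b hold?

Sat(EX b) = {s : some successor in {1, 2, 3, 4}} = {0, 2, 3, 4, 6}
|Sat(EX b)| = |{0, 2, 3, 4, 6}| = 5.

5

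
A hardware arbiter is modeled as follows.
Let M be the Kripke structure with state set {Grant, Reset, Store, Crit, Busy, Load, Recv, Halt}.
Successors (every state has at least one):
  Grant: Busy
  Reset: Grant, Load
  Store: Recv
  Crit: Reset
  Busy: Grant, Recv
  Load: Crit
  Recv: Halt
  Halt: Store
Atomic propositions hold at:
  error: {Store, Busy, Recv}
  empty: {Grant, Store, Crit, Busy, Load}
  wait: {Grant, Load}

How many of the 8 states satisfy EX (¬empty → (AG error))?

Sat(¬empty) = {Reset, Recv, Halt}
AG error: greatest fixpoint, start Z0 = {Store, Busy, Recv}, keep only states in Sat with every successor in Z. Z1 = {Store}; Z2 = ∅; fixed.
Sat(AG error) = ∅
Sat(¬empty → (AG error)) = {Grant, Store, Crit, Busy, Load}
Sat(EX (¬empty → (AG error))) = {s : some successor in {Grant, Store, Crit, Busy, Load}} = {Grant, Reset, Busy, Load, Halt}
|Sat(EX (¬empty → (AG error)))| = |{Grant, Reset, Busy, Load, Halt}| = 5.

5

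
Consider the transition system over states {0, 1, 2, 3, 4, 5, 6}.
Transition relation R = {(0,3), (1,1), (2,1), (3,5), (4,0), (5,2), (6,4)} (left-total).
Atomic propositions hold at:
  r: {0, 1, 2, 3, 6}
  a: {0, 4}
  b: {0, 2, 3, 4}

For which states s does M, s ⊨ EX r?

Sat(EX r) = {s : some successor in {0, 1, 2, 3, 6}} = {0, 1, 2, 4, 5}

{0, 1, 2, 4, 5}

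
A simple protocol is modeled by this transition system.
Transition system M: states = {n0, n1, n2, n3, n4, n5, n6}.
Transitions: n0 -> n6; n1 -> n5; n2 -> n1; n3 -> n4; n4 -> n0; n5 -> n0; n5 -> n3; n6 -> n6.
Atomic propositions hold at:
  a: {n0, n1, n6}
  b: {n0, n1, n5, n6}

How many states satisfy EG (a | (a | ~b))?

4

Sat(~b) = {n2, n3, n4}
Sat(a | ~b) = {n0, n1, n2, n3, n4, n6}
Sat(a | (a | ~b)) = {n0, n1, n2, n3, n4, n6}
EG (a | (a | ~b)): greatest fixpoint, start Z0 = {n0, n1, n2, n3, n4, n6}, keep only states in Sat with some successor in Z. Z1 = {n0, n2, n3, n4, n6}; Z2 = {n0, n3, n4, n6}; fixed.
Sat(EG (a | (a | ~b))) = {n0, n3, n4, n6}
|Sat(EG (a | (a | ~b)))| = |{n0, n3, n4, n6}| = 4.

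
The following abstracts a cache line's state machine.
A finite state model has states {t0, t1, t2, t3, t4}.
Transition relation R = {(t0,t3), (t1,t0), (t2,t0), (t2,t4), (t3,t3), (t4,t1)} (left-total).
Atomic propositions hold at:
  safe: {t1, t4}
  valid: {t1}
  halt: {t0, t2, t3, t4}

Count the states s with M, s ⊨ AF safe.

2

AF safe: least fixpoint, start Z0 = {t1, t4}, add states with every successor in Z. Already a fixed point.
Sat(AF safe) = {t1, t4}
|Sat(AF safe)| = |{t1, t4}| = 2.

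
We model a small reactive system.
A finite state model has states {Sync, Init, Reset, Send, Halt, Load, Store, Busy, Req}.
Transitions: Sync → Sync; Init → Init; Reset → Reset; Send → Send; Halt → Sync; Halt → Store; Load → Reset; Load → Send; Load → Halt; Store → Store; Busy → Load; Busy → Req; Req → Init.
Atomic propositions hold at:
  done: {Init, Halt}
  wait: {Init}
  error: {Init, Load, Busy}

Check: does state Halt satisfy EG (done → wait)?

Sat(done → wait) = {Sync, Init, Reset, Send, Load, Store, Busy, Req}
EG (done → wait): greatest fixpoint, start Z0 = {Sync, Init, Reset, Send, Load, Store, Busy, Req}, keep only states in Sat with some successor in Z. Already a fixed point.
Sat(EG (done → wait)) = {Sync, Init, Reset, Send, Load, Store, Busy, Req}
Halt ∉ Sat(EG (done → wait)) = {Sync, Init, Reset, Send, Load, Store, Busy, Req}, so the formula does not hold at Halt.

No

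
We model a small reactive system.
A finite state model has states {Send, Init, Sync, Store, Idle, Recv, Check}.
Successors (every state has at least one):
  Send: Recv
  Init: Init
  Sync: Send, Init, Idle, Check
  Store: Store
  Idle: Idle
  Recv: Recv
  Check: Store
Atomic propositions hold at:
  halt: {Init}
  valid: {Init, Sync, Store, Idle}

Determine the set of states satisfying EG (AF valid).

AF valid: least fixpoint, start Z0 = {Init, Sync, Store, Idle}, add states with every successor in Z. Z1 = {Init, Sync, Store, Idle, Check}; fixed.
Sat(AF valid) = {Init, Sync, Store, Idle, Check}
EG (AF valid): greatest fixpoint, start Z0 = {Init, Sync, Store, Idle, Check}, keep only states in Sat with some successor in Z. Already a fixed point.
Sat(EG (AF valid)) = {Init, Sync, Store, Idle, Check}

{Init, Sync, Store, Idle, Check}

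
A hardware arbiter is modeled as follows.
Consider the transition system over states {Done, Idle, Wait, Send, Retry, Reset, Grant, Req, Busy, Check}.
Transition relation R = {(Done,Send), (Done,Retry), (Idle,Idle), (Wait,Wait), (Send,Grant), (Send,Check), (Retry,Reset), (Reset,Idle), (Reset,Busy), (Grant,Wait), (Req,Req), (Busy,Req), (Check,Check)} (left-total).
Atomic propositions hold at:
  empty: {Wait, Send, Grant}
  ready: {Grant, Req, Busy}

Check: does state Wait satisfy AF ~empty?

No

Sat(~empty) = {Done, Idle, Retry, Reset, Req, Busy, Check}
AF ~empty: least fixpoint, start Z0 = {Done, Idle, Retry, Reset, Req, Busy, Check}, add states with every successor in Z. Already a fixed point.
Sat(AF ~empty) = {Done, Idle, Retry, Reset, Req, Busy, Check}
Wait ∉ Sat(AF ~empty) = {Done, Idle, Retry, Reset, Req, Busy, Check}, so the formula does not hold at Wait.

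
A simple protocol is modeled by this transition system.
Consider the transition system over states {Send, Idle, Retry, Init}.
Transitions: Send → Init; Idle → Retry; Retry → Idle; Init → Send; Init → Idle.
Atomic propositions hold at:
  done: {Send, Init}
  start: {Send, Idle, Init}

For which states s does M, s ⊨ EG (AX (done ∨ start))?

Sat(done ∨ start) = {Send, Idle, Init}
Sat(AX (done ∨ start)) = {s : every successor in {Send, Idle, Init}} = {Send, Retry, Init}
EG (AX (done ∨ start)): greatest fixpoint, start Z0 = {Send, Retry, Init}, keep only states in Sat with some successor in Z. Z1 = {Send, Init}; fixed.
Sat(EG (AX (done ∨ start))) = {Send, Init}

{Send, Init}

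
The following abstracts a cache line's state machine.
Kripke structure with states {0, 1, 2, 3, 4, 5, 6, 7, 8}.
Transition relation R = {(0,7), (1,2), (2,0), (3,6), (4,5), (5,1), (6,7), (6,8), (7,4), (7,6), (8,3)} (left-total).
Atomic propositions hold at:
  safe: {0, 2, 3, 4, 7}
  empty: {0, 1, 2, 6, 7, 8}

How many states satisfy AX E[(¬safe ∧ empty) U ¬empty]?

4

Sat(¬safe) = {1, 5, 6, 8}
Sat(¬safe ∧ empty) = {1, 6, 8}
Sat(¬empty) = {3, 4, 5}
E[(¬safe ∧ empty) U ¬empty]: least fixpoint, start Z0 = Sat(¬empty) = {3, 4, 5}, add states in Sat(¬safe ∧ empty) with some successor in Z. Z1 = {3, 4, 5, 8}; Z2 = {3, 4, 5, 6, 8}; fixed.
Sat(E[(¬safe ∧ empty) U ¬empty]) = {3, 4, 5, 6, 8}
Sat(AX E[(¬safe ∧ empty) U ¬empty]) = {s : every successor in {3, 4, 5, 6, 8}} = {3, 4, 7, 8}
|Sat(AX E[(¬safe ∧ empty) U ¬empty])| = |{3, 4, 7, 8}| = 4.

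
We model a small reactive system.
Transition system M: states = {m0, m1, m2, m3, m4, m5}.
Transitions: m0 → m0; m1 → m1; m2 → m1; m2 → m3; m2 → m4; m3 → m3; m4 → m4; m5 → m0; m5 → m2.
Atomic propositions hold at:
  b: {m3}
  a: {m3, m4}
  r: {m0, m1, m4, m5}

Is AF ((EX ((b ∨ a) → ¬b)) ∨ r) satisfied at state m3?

Sat(b ∨ a) = {m3, m4}
Sat(¬b) = {m0, m1, m2, m4, m5}
Sat((b ∨ a) → ¬b) = {m0, m1, m2, m4, m5}
Sat(EX ((b ∨ a) → ¬b)) = {s : some successor in {m0, m1, m2, m4, m5}} = {m0, m1, m2, m4, m5}
Sat((EX ((b ∨ a) → ¬b)) ∨ r) = {m0, m1, m2, m4, m5}
AF ((EX ((b ∨ a) → ¬b)) ∨ r): least fixpoint, start Z0 = {m0, m1, m2, m4, m5}, add states with every successor in Z. Already a fixed point.
Sat(AF ((EX ((b ∨ a) → ¬b)) ∨ r)) = {m0, m1, m2, m4, m5}
m3 ∉ Sat(AF ((EX ((b ∨ a) → ¬b)) ∨ r)) = {m0, m1, m2, m4, m5}, so the formula does not hold at m3.

No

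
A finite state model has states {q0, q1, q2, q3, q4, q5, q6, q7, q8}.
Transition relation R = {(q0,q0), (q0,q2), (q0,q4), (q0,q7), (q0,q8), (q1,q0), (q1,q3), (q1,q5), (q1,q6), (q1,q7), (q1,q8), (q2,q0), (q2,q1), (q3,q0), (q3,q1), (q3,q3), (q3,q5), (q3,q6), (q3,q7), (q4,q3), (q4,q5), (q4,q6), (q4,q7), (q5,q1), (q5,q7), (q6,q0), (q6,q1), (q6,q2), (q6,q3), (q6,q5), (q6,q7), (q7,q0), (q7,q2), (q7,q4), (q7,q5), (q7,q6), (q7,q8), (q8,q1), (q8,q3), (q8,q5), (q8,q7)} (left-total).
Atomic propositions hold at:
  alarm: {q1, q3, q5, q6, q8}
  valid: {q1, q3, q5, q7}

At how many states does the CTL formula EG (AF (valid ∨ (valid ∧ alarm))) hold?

Sat(valid ∧ alarm) = {q1, q3, q5}
Sat(valid ∨ (valid ∧ alarm)) = {q1, q3, q5, q7}
AF (valid ∨ (valid ∧ alarm)): least fixpoint, start Z0 = {q1, q3, q5, q7}, add states with every successor in Z. Z1 = {q1, q3, q5, q7, q8}; fixed.
Sat(AF (valid ∨ (valid ∧ alarm))) = {q1, q3, q5, q7, q8}
EG (AF (valid ∨ (valid ∧ alarm))): greatest fixpoint, start Z0 = {q1, q3, q5, q7, q8}, keep only states in Sat with some successor in Z. Already a fixed point.
Sat(EG (AF (valid ∨ (valid ∧ alarm)))) = {q1, q3, q5, q7, q8}
|Sat(EG (AF (valid ∨ (valid ∧ alarm))))| = |{q1, q3, q5, q7, q8}| = 5.

5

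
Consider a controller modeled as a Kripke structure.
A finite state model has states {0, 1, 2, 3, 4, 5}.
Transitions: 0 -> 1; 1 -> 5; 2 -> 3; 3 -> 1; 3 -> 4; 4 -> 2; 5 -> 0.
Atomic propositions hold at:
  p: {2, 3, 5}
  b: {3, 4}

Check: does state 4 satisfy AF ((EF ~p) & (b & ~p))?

Yes

Sat(~p) = {0, 1, 4}
EF ~p: least fixpoint, start Z0 = {0, 1, 4}, add states with some successor in Z. Z1 = {0, 1, 3, 4, 5}; Z2 = {0, 1, 2, 3, 4, 5}; fixed.
Sat(EF ~p) = {0, 1, 2, 3, 4, 5}
Sat(b & ~p) = {4}
Sat((EF ~p) & (b & ~p)) = {4}
AF ((EF ~p) & (b & ~p)): least fixpoint, start Z0 = {4}, add states with every successor in Z. Already a fixed point.
Sat(AF ((EF ~p) & (b & ~p))) = {4}
4 ∈ Sat(AF ((EF ~p) & (b & ~p))) = {4}, so the formula holds at 4.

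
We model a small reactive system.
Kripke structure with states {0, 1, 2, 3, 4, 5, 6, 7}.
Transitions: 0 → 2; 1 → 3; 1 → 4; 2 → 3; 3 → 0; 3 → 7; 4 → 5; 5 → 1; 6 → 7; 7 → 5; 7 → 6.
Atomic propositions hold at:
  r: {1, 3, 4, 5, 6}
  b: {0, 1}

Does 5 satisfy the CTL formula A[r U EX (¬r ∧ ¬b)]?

No

Sat(¬r) = {0, 2, 7}
Sat(¬b) = {2, 3, 4, 5, 6, 7}
Sat(¬r ∧ ¬b) = {2, 7}
Sat(EX (¬r ∧ ¬b)) = {s : some successor in {2, 7}} = {0, 3, 6}
A[r U EX (¬r ∧ ¬b)]: least fixpoint, start Z0 = Sat(EX (¬r ∧ ¬b)) = {0, 3, 6}, add states in Sat(r) with every successor in Z. Already a fixed point.
Sat(A[r U EX (¬r ∧ ¬b)]) = {0, 3, 6}
5 ∉ Sat(A[r U EX (¬r ∧ ¬b)]) = {0, 3, 6}, so the formula does not hold at 5.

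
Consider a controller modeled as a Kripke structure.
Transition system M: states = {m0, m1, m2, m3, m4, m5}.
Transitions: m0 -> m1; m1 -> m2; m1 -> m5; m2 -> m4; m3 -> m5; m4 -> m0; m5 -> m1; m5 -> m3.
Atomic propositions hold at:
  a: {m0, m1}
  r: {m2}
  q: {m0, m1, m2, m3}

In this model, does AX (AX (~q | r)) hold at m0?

Yes

Sat(~q) = {m4, m5}
Sat(~q | r) = {m2, m4, m5}
Sat(AX (~q | r)) = {s : every successor in {m2, m4, m5}} = {m1, m2, m3}
Sat(AX (AX (~q | r))) = {s : every successor in {m1, m2, m3}} = {m0, m5}
m0 ∈ Sat(AX (AX (~q | r))) = {m0, m5}, so the formula holds at m0.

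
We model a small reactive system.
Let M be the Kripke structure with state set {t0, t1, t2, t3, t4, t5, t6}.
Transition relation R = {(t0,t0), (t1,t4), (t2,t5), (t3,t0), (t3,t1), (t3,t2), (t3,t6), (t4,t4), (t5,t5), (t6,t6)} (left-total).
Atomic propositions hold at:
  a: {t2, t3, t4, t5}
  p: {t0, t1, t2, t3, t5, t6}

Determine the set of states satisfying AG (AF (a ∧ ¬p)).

{t1, t4}

Sat(¬p) = {t4}
Sat(a ∧ ¬p) = {t4}
AF (a ∧ ¬p): least fixpoint, start Z0 = {t4}, add states with every successor in Z. Z1 = {t1, t4}; fixed.
Sat(AF (a ∧ ¬p)) = {t1, t4}
AG (AF (a ∧ ¬p)): greatest fixpoint, start Z0 = {t1, t4}, keep only states in Sat with every successor in Z. Already a fixed point.
Sat(AG (AF (a ∧ ¬p))) = {t1, t4}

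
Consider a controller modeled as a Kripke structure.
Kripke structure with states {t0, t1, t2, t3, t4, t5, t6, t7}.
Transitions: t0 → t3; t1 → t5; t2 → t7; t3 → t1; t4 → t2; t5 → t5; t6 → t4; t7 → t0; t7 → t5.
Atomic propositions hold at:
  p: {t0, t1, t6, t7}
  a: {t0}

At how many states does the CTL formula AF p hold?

7

AF p: least fixpoint, start Z0 = {t0, t1, t6, t7}, add states with every successor in Z. Z1 = {t0, t1, t2, t3, t6, t7}; Z2 = {t0, t1, t2, t3, t4, t6, t7}; fixed.
Sat(AF p) = {t0, t1, t2, t3, t4, t6, t7}
|Sat(AF p)| = |{t0, t1, t2, t3, t4, t6, t7}| = 7.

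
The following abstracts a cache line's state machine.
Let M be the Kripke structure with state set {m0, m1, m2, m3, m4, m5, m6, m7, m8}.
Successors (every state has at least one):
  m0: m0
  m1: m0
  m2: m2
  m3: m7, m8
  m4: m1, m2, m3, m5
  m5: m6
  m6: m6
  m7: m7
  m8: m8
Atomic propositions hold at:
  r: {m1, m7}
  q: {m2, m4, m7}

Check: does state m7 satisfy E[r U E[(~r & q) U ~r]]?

No

Sat(~r) = {m0, m2, m3, m4, m5, m6, m8}
Sat(~r & q) = {m2, m4}
E[(~r & q) U ~r]: least fixpoint, start Z0 = Sat(~r) = {m0, m2, m3, m4, m5, m6, m8}, add states in Sat(~r & q) with some successor in Z. Already a fixed point.
Sat(E[(~r & q) U ~r]) = {m0, m2, m3, m4, m5, m6, m8}
E[r U E[(~r & q) U ~r]]: least fixpoint, start Z0 = Sat(E[(~r & q) U ~r]) = {m0, m2, m3, m4, m5, m6, m8}, add states in Sat(r) with some successor in Z. Z1 = {m0, m1, m2, m3, m4, m5, m6, m8}; fixed.
Sat(E[r U E[(~r & q) U ~r]]) = {m0, m1, m2, m3, m4, m5, m6, m8}
m7 ∉ Sat(E[r U E[(~r & q) U ~r]]) = {m0, m1, m2, m3, m4, m5, m6, m8}, so the formula does not hold at m7.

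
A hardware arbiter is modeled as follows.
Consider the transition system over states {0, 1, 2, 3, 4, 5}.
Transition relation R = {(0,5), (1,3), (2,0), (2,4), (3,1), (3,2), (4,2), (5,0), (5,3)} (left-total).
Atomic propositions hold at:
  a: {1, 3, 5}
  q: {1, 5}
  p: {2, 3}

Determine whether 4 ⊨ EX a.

Sat(EX a) = {s : some successor in {1, 3, 5}} = {0, 1, 3, 5}
4 ∉ Sat(EX a) = {0, 1, 3, 5}, so the formula does not hold at 4.

No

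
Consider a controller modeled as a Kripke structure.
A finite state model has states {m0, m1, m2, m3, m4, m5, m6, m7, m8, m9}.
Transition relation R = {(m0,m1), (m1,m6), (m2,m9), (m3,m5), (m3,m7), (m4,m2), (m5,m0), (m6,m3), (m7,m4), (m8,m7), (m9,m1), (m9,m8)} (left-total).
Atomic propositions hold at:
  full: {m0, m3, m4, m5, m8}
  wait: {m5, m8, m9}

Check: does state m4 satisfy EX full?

Sat(EX full) = {s : some successor in {m0, m3, m4, m5, m8}} = {m3, m5, m6, m7, m9}
m4 ∉ Sat(EX full) = {m3, m5, m6, m7, m9}, so the formula does not hold at m4.

No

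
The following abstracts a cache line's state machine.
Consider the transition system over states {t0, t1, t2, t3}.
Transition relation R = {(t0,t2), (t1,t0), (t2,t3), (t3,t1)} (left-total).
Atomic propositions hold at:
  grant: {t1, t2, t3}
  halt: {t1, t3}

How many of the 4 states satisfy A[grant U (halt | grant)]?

3

Sat(halt | grant) = {t1, t2, t3}
A[grant U (halt | grant)]: least fixpoint, start Z0 = Sat((halt | grant)) = {t1, t2, t3}, add states in Sat(grant) with every successor in Z. Already a fixed point.
Sat(A[grant U (halt | grant)]) = {t1, t2, t3}
|Sat(A[grant U (halt | grant)])| = |{t1, t2, t3}| = 3.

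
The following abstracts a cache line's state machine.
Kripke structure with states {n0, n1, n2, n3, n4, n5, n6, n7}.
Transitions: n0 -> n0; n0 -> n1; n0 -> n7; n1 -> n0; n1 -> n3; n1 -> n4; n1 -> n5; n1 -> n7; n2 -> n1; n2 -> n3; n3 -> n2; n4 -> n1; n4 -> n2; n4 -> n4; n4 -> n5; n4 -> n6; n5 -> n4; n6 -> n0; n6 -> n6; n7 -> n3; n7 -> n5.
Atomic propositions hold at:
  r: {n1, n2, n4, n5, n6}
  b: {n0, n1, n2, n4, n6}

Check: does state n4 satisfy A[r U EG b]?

Yes

EG b: greatest fixpoint, start Z0 = {n0, n1, n2, n4, n6}, keep only states in Sat with some successor in Z. Already a fixed point.
Sat(EG b) = {n0, n1, n2, n4, n6}
A[r U EG b]: least fixpoint, start Z0 = Sat(EG b) = {n0, n1, n2, n4, n6}, add states in Sat(r) with every successor in Z. Z1 = {n0, n1, n2, n4, n5, n6}; fixed.
Sat(A[r U EG b]) = {n0, n1, n2, n4, n5, n6}
n4 ∈ Sat(A[r U EG b]) = {n0, n1, n2, n4, n5, n6}, so the formula holds at n4.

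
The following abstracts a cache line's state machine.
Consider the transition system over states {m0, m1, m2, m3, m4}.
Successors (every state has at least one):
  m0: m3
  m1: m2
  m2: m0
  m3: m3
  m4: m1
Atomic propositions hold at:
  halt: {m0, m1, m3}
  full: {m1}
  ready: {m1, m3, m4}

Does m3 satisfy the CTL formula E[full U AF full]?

No

AF full: least fixpoint, start Z0 = {m1}, add states with every successor in Z. Z1 = {m1, m4}; fixed.
Sat(AF full) = {m1, m4}
E[full U AF full]: least fixpoint, start Z0 = Sat(AF full) = {m1, m4}, add states in Sat(full) with some successor in Z. Already a fixed point.
Sat(E[full U AF full]) = {m1, m4}
m3 ∉ Sat(E[full U AF full]) = {m1, m4}, so the formula does not hold at m3.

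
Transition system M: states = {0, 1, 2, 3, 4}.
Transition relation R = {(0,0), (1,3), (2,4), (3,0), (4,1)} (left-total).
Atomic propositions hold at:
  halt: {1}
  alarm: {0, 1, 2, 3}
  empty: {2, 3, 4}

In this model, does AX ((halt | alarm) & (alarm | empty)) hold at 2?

No

Sat(halt | alarm) = {0, 1, 2, 3}
Sat(alarm | empty) = {0, 1, 2, 3, 4}
Sat((halt | alarm) & (alarm | empty)) = {0, 1, 2, 3}
Sat(AX ((halt | alarm) & (alarm | empty))) = {s : every successor in {0, 1, 2, 3}} = {0, 1, 3, 4}
2 ∉ Sat(AX ((halt | alarm) & (alarm | empty))) = {0, 1, 3, 4}, so the formula does not hold at 2.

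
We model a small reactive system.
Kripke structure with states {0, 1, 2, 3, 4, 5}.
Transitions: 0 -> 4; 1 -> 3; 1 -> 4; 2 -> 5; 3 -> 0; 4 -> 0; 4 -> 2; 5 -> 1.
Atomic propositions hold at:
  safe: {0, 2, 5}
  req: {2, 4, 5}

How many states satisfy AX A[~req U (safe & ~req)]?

Sat(~req) = {0, 1, 3}
Sat(safe & ~req) = {0}
A[~req U (safe & ~req)]: least fixpoint, start Z0 = Sat((safe & ~req)) = {0}, add states in Sat(~req) with every successor in Z. Z1 = {0, 3}; fixed.
Sat(A[~req U (safe & ~req)]) = {0, 3}
Sat(AX A[~req U (safe & ~req)]) = {s : every successor in {0, 3}} = {3}
|Sat(AX A[~req U (safe & ~req)])| = |{3}| = 1.

1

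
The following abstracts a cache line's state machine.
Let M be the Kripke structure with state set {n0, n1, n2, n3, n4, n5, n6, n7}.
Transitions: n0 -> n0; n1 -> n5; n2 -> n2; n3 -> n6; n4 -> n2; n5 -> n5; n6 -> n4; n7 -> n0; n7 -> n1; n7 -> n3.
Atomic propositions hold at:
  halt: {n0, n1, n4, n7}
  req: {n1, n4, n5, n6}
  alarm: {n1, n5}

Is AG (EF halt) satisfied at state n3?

EF halt: least fixpoint, start Z0 = {n0, n1, n4, n7}, add states with some successor in Z. Z1 = {n0, n1, n4, n6, n7}; Z2 = {n0, n1, n3, n4, n6, n7}; fixed.
Sat(EF halt) = {n0, n1, n3, n4, n6, n7}
AG (EF halt): greatest fixpoint, start Z0 = {n0, n1, n3, n4, n6, n7}, keep only states in Sat with every successor in Z. Z1 = {n0, n3, n6, n7}; Z2 = {n0, n3}; Z3 = {n0}; fixed.
Sat(AG (EF halt)) = {n0}
n3 ∉ Sat(AG (EF halt)) = {n0}, so the formula does not hold at n3.

No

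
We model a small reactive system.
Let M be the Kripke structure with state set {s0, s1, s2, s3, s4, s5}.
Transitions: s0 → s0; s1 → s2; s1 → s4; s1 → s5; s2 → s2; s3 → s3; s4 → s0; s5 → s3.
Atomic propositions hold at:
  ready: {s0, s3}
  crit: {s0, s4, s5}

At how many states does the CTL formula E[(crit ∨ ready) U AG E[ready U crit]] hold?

Sat(crit ∨ ready) = {s0, s3, s4, s5}
E[ready U crit]: least fixpoint, start Z0 = Sat(crit) = {s0, s4, s5}, add states in Sat(ready) with some successor in Z. Already a fixed point.
Sat(E[ready U crit]) = {s0, s4, s5}
AG E[ready U crit]: greatest fixpoint, start Z0 = {s0, s4, s5}, keep only states in Sat with every successor in Z. Z1 = {s0, s4}; fixed.
Sat(AG E[ready U crit]) = {s0, s4}
E[(crit ∨ ready) U AG E[ready U crit]]: least fixpoint, start Z0 = Sat(AG E[ready U crit]) = {s0, s4}, add states in Sat(crit ∨ ready) with some successor in Z. Already a fixed point.
Sat(E[(crit ∨ ready) U AG E[ready U crit]]) = {s0, s4}
|Sat(E[(crit ∨ ready) U AG E[ready U crit]])| = |{s0, s4}| = 2.

2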